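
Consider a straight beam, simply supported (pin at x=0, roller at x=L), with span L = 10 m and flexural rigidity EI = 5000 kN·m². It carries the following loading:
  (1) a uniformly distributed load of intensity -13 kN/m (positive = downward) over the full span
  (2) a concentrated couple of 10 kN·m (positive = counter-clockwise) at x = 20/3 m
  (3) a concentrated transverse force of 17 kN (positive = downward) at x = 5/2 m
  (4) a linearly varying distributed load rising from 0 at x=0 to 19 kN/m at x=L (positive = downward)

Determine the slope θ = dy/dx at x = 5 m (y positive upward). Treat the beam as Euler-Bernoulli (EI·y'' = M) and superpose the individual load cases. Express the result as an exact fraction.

Load 1 — uniform load w=-13 kN/m over full span:
  θ_1 = -w(L³-6Lx²+4x³)/(24EI) = -(-13)·(10³-6·10·5²+4·5³)/(24·5000) = 0 rad
Load 2 — applied couple M₀=10 kN·m at a=20/3 m (b=L-a=10/3):
  θ_2 = (M₀x²/(2L)+C₁)/EI  [x≤a] with C₁=M₀(3b²-L²)/(6L)=-100/9 = (10·5²/(2·10)+(-100/9))/5000 = 1/3600 rad
Load 3 — point force P=17 kN at a=5/2 m (b=L-a=15/2):
  θ_3 = -Pa(2L²-6Lx+3x²+a²)/(6LEI)  [x>a] = -17·(5/2)·(2·10²-6·10·5+3·5²+(5/2)²)/(6·10·5000) = 17/6400 rad
Load 4 — triangular load w₀=19 kN/m (0→w₀ over full span):
  θ_4 = -w₀(7L⁴-30L²x²+15x⁴)/(360LEI) = -19·(7·10⁴-30·10²·5²+15·5⁴)/(360·10·5000) = -133/28800 rad
Superposition: θ = Σ θ_i = -97/57600 rad ≈ -0.001684 rad

θ(5) = -97/57600 rad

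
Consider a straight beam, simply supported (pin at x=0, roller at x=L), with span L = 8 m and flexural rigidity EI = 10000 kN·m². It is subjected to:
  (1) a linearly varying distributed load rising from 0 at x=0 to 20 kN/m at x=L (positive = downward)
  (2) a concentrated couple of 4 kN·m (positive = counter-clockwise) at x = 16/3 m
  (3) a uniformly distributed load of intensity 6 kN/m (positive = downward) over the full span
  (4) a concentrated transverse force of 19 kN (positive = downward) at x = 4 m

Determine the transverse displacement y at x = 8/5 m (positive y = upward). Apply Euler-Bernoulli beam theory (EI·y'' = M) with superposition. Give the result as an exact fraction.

Load 1 — triangular load w₀=20 kN/m (0→w₀ over full span):
  y_1 = -w₀x(7L⁴-10L²x²+3x⁴)/(360LEI) = -20·(8/5)·(7·8⁴-10·8²·(8/5)²+3·(8/5)⁴)/(360·8·10000) = -176128/5859375 m
Load 2 — applied couple M₀=4 kN·m at a=16/3 m (b=L-a=8/3):
  y_2 = (M₀x³/(6L)+C₁x)/EI  [x≤a] with C₁=M₀(3b²-L²)/(6L)=-32/9 = (4·(8/5)³/(6·8)+(-32/9)·(8/5))/10000 = -376/703125 m
Load 3 — uniform load w=6 kN/m over full span:
  y_3 = -wx(L³-2Lx²+x³)/(24EI) = -6·(8/5)·(8³-2·8·(8/5)²+(8/5)³)/(24·10000) = -7424/390625 m
Load 4 — point force P=19 kN at a=4 m (b=L-a=4):
  y_4 = -Pbx(L²-b²-x²)/(6LEI)  [x≤a] = -19·4·(8/5)·(8²-4²-(8/5)²)/(6·8·10000) = -2698/234375 m
Superposition: y = Σ y_i = -1074214/17578125 m ≈ -0.061111 m

y(8/5) = -1074214/17578125 m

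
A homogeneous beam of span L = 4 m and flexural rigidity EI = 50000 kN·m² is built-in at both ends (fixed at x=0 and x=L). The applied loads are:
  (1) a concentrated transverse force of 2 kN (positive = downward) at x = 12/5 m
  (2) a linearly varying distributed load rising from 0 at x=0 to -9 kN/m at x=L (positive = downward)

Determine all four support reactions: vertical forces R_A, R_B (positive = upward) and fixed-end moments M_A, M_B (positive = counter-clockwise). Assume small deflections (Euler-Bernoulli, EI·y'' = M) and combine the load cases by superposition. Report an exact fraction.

R_A = -587/125 kN, M_A = -504/125 kN·m, R_B = -1413/125 kN, M_B = 756/125 kN·m

Load 1 — point force P=2 kN at a=12/5 m (b=L-a=8/5):
  R_A = Pb²(3a+b)/L³ = 2·(8/5)²·(3·(12/5)+(8/5))/4³ = 88/125 kN
  M_A = Pab²/L² = 2·(12/5)·(8/5)²/4² = 96/125 kN·m
  R_B = Pa²(a+3b)/L³ = 2·(12/5)²·((12/5)+3·(8/5))/4³ = 162/125 kN
  M_B = -Pa²b/L² = -2·(12/5)²·(8/5)/4² = -144/125 kN·m
Load 2 — triangular load w₀=-9 kN/m (0→w₀ over full span):
  R_A = 3w₀L/20 = 3·(-9)·4/20 = -27/5 kN
  M_A = w₀L²/30 = (-9)·4²/30 = -24/5 kN·m
  R_B = 7w₀L/20 = 7·(-9)·4/20 = -63/5 kN
  M_B = -w₀L²/20 = -(-9)·4²/20 = 36/5 kN·m
Superposition: R_A = -587/125 kN, M_A = -504/125 kN·m, R_B = -1413/125 kN, M_B = 756/125 kN·m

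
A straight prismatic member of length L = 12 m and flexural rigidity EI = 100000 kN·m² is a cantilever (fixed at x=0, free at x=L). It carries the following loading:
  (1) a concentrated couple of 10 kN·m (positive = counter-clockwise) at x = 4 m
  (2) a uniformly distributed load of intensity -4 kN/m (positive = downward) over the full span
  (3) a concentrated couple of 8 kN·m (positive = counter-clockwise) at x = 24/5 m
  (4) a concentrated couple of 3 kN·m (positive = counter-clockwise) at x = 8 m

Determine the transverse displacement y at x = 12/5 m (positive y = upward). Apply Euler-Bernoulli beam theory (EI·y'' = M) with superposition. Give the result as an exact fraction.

Load 1 — applied couple M₀=10 kN·m at a=4 m (b=L-a=8):
  y_1 = M₀x²/(2EI)  [x≤a] = 10·(12/5)²/(2·100000) = 9/31250 m
Load 2 — uniform load w=-4 kN/m over full span:
  y_2 = -wx²(x²-4Lx+6L²)/(24EI) = -(-4)·(12/5)²·((12/5)²-4·12·(12/5)+6·12²)/(24·100000) = 14148/1953125 m
Load 3 — applied couple M₀=8 kN·m at a=24/5 m (b=L-a=36/5):
  y_3 = M₀x²/(2EI)  [x≤a] = 8·(12/5)²/(2·100000) = 18/78125 m
Load 4 — applied couple M₀=3 kN·m at a=8 m (b=L-a=4):
  y_4 = M₀x²/(2EI)  [x≤a] = 3·(12/5)²/(2·100000) = 27/312500 m
Superposition: y = Σ y_i = 61317/7812500 m ≈ 0.007849 m

y(12/5) = 61317/7812500 m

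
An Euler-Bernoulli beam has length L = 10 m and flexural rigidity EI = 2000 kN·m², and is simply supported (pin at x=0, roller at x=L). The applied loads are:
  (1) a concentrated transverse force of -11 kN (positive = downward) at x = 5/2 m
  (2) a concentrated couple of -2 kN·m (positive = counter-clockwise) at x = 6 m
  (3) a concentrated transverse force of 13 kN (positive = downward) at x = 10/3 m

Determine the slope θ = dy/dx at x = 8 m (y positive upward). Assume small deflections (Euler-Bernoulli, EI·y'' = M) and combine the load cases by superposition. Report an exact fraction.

Load 1 — point force P=-11 kN at a=5/2 m (b=L-a=15/2):
  θ_1 = -Pa(2L²-6Lx+3x²+a²)/(6LEI)  [x>a] = -(-11)·(5/2)·(2·10²-6·10·8+3·8²+(5/2)²)/(6·10·2000) = -1199/64000 rad
Load 2 — applied couple M₀=-2 kN·m at a=6 m (b=L-a=4):
  θ_2 = (M₀x²/(2L)-M₀(x-a)+C₁)/EI  [x>a] with C₁=M₀(3b²-L²)/(6L)=26/15 = ((-2)·8²/(2·10)-(-2)·(8-6)+(26/15))/2000 = -1/3000 rad
Load 3 — point force P=13 kN at a=10/3 m (b=L-a=20/3):
  θ_3 = -Pa(2L²-6Lx+3x²+a²)/(6LEI)  [x>a] = -13·(10/3)·(2·10²-6·10·8+3·8²+(10/3)²)/(6·10·2000) = 2249/81000 rad
Superposition: θ = Σ θ_i = 45089/5184000 rad ≈ 0.008698 rad

θ(8) = 45089/5184000 rad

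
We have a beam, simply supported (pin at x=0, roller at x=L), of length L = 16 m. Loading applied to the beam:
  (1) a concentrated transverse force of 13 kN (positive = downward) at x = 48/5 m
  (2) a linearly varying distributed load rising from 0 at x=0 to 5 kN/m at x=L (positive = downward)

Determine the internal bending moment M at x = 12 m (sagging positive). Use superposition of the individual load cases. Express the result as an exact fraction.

M(12) = 506/5 kN·m

Load 1 — point force P=13 kN at a=48/5 m (b=L-a=32/5):
  M_1 = Pa(L-x)/L  [x>a] = 13·(48/5)·(16-12)/16 = 156/5 kN·m
Load 2 — triangular load w₀=5 kN/m (0→w₀ over full span):
  M_2 = w₀Lx/6 - w₀x³/(6L) = 5·16·12/6 - 5·12³/(6·16) = 70 kN·m
Superposition: M = Σ M_i = 506/5 kN·m ≈ 101.200000 kN·m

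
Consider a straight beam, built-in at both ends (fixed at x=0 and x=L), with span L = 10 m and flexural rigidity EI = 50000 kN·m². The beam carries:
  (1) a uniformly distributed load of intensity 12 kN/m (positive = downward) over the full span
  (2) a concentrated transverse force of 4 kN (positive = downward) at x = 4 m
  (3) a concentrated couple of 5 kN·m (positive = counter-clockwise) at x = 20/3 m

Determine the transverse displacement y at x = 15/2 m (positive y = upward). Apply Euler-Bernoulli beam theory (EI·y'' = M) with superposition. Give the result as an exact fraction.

Load 1 — uniform load w=12 kN/m over full span:
  y_1 = -wx²(L-x)²/(24EI) = -12·(15/2)²·(10-(15/2))²/(24·50000) = -9/2560 m
Load 2 — point force P=4 kN at a=4 m (b=L-a=6):
  y_2 = -Pa²(L-x)²(3bL-(3b+a)(L-x))/(6L³EI)  [x>a] = -4·4²·(10-(15/2))²·(3·6·10-(3·6+4)·(10-(15/2)))/(6·10³·50000) = -1/6000 m
Load 3 — applied couple M₀=5 kN·m at a=20/3 m (b=L-a=10/3):
  y_3 = (R_Ax³/6 - M_Ax²/2 - M₀(x-a)²/2)/EI  [x>a] with R_A=2/3, M_A=5/3 = ((2/3)·(15/2)³/6 - (5/3)·(15/2)²/2 - 5·((15/2)-(20/3))²/2)/50000 = -1/28800 m
Superposition: y = Σ y_i = -2141/576000 m ≈ -0.003717 m

y(15/2) = -2141/576000 m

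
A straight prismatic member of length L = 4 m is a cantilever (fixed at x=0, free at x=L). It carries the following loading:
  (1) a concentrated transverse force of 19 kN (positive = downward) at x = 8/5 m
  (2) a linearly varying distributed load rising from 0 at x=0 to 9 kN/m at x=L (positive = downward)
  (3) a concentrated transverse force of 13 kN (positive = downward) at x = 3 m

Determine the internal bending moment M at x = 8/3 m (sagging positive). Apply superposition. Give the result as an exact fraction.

Load 1 — point force P=19 kN at a=8/5 m (b=L-a=12/5):
  M_1 = 0  [x>a] = 0 kN·m
Load 2 — triangular load w₀=9 kN/m (0→w₀ over full span):
  M_2 = w₀Lx/2 - w₀L²/3 - w₀x³/(6L) = 9·4·(8/3)/2 - 9·4²/3 - 9·(8/3)³/(6·4) = -64/9 kN·m
Load 3 — point force P=13 kN at a=3 m (b=L-a=1):
  M_3 = -P(a-x)  [x≤a] = -13·(3-(8/3)) = -13/3 kN·m
Superposition: M = Σ M_i = -103/9 kN·m ≈ -11.444444 kN·m

M(8/3) = -103/9 kN·m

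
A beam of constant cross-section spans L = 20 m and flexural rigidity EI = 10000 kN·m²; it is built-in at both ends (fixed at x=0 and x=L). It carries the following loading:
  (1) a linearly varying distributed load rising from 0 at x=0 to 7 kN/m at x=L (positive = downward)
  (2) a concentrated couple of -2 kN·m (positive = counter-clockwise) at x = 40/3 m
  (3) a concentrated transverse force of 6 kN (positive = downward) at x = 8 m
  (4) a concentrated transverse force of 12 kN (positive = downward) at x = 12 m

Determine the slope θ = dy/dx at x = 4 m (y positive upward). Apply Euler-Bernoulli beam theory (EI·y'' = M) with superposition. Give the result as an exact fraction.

Load 1 — triangular load w₀=7 kN/m (0→w₀ over full span):
  θ_1 = -w₀(2x(L-x)(L-2x)(x+2L)+x²(L-x)²)/(120LEI) = -7·(2·4·(20-4)·(20-2·4)·(4+2·20)+4²·(20-4)²)/(120·20·10000) = -196/9375 rad
Load 2 — applied couple M₀=-2 kN·m at a=40/3 m (b=L-a=20/3):
  θ_2 = (R_Ax²/2 - M_Ax)/EI  [x≤a] with R_A=-2/15, M_A=-2/3 = ((-2/15)·4²/2 - (-2/3)·4)/10000 = 1/6250 rad
Load 3 — point force P=6 kN at a=8 m (b=L-a=12):
  θ_3 = -Pb²x(2aL-(3a+b)x)/(2L³EI)  [x≤a] = -6·12²·4·(2·8·20-(3·8+12)·4)/(2·20³·10000) = -297/78125 rad
Load 4 — point force P=12 kN at a=12 m (b=L-a=8):
  θ_4 = -Pb²x(2aL-(3a+b)x)/(2L³EI)  [x≤a] = -12·8²·4·(2·12·20-(3·12+8)·4)/(2·20³·10000) = -456/78125 rad
Superposition: θ = Σ θ_i = -14243/468750 rad ≈ -0.030385 rad

θ(4) = -14243/468750 rad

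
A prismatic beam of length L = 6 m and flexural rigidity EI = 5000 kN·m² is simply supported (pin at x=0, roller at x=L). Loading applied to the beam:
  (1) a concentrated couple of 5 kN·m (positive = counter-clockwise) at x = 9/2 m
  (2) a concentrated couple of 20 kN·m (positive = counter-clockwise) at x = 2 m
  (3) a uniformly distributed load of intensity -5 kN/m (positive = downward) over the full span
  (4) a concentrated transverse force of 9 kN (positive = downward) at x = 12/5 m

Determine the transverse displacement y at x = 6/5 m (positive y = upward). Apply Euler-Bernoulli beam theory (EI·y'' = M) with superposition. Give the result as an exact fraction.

y(6/5) = 31109/5000000 m

Load 1 — applied couple M₀=5 kN·m at a=9/2 m (b=L-a=3/2):
  y_1 = (M₀x³/(6L)+C₁x)/EI  [x≤a] with C₁=M₀(3b²-L²)/(6L)=-65/16 = (5·(6/5)³/(6·6)+(-65/16)·(6/5))/5000 = -927/1000000 m
Load 2 — applied couple M₀=20 kN·m at a=2 m (b=L-a=4):
  y_2 = (M₀x³/(6L)+C₁x)/EI  [x≤a] with C₁=M₀(3b²-L²)/(6L)=20/3 = (20·(6/5)³/(6·6)+(20/3)·(6/5))/5000 = 28/15625 m
Load 3 — uniform load w=-5 kN/m over full span:
  y_3 = -wx(L³-2Lx²+x³)/(24EI) = -(-5)·(6/5)·(6³-2·6·(6/5)²+(6/5)³)/(24·5000) = 783/78125 m
Load 4 — point force P=9 kN at a=12/5 m (b=L-a=18/5):
  y_4 = -Pbx(L²-b²-x²)/(6LEI)  [x≤a] = -9·(18/5)·(6/5)·(6²-(18/5)²-(6/5)²)/(6·6·5000) = -729/156250 m
Superposition: y = Σ y_i = 31109/5000000 m ≈ 0.006222 m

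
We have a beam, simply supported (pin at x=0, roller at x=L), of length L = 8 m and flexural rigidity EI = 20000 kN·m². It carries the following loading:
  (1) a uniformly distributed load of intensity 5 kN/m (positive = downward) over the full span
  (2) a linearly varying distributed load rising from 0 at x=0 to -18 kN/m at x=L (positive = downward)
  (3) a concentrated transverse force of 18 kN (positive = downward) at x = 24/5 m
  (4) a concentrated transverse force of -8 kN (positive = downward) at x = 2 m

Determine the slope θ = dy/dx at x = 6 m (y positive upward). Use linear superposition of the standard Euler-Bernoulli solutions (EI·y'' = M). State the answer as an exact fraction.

θ(6) = -16379/15000000 rad

Load 1 — uniform load w=5 kN/m over full span:
  θ_1 = -w(L³-6Lx²+4x³)/(24EI) = -5·(8³-6·8·6²+4·6³)/(24·20000) = 11/3000 rad
Load 2 — triangular load w₀=-18 kN/m (0→w₀ over full span):
  θ_2 = -w₀(7L⁴-30L²x²+15x⁴)/(360LEI) = -(-18)·(7·8⁴-30·8²·6²+15·6⁴)/(360·8·20000) = -1313/200000 rad
Load 3 — point force P=18 kN at a=24/5 m (b=L-a=16/5):
  θ_3 = -Pa(2L²-6Lx+3x²+a²)/(6LEI)  [x>a] = -18·(24/5)·(2·8²-6·8·6+3·6²+(24/5)²)/(6·8·20000) = 1629/625000 rad
Load 4 — point force P=-8 kN at a=2 m (b=L-a=6):
  θ_4 = -Pa(2L²-6Lx+3x²+a²)/(6LEI)  [x>a] = -(-8)·2·(2·8²-6·8·6+3·6²+2²)/(6·8·20000) = -1/1250 rad
Superposition: θ = Σ θ_i = -16379/15000000 rad ≈ -0.001092 rad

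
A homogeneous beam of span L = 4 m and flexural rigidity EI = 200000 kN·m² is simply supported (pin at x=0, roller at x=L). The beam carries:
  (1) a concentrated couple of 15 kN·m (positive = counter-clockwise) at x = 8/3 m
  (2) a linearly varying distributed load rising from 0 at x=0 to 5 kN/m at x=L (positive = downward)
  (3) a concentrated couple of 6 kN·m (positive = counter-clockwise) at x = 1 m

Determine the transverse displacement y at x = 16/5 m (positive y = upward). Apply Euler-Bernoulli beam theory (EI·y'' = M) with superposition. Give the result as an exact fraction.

y(16/5) = -53593/1875000000 m

Load 1 — applied couple M₀=15 kN·m at a=8/3 m (b=L-a=4/3):
  y_1 = (M₀x³/(6L)-M₀(x-a)²/2+C₁x)/EI  [x>a] with C₁=M₀(3b²-L²)/(6L)=-20/3 = (15·(16/5)³/(6·4)-15·((16/5)-(8/3))²/2+(-20/3)·(16/5))/200000 = -7/468750 m
Load 2 — triangular load w₀=5 kN/m (0→w₀ over full span):
  y_2 = -w₀x(7L⁴-10L²x²+3x⁴)/(360LEI) = -5·(16/5)·(7·4⁴-10·4²·(16/5)²+3·(16/5)⁴)/(360·4·200000) = -254/9765625 m
Load 3 — applied couple M₀=6 kN·m at a=1 m (b=L-a=3):
  y_3 = (M₀x³/(6L)-M₀(x-a)²/2+C₁x)/EI  [x>a] with C₁=M₀(3b²-L²)/(6L)=11/4 = (6·(16/5)³/(6·4)-6·((16/5)-1)²/2+(11/4)·(16/5))/200000 = 309/25000000 m
Superposition: y = Σ y_i = -53593/1875000000 m ≈ -0.000029 m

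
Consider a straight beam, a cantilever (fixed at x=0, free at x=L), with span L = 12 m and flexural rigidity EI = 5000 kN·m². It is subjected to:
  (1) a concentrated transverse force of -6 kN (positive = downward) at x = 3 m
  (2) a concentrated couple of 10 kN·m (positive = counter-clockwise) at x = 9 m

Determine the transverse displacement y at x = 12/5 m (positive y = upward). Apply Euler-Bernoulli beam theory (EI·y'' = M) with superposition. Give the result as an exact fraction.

Load 1 — point force P=-6 kN at a=3 m (b=L-a=9):
  y_1 = -Px²(3a-x)/(6EI)  [x≤a] = -(-6)·(12/5)²·(3·3-(12/5))/(6·5000) = 594/78125 m
Load 2 — applied couple M₀=10 kN·m at a=9 m (b=L-a=3):
  y_2 = M₀x²/(2EI)  [x≤a] = 10·(12/5)²/(2·5000) = 18/3125 m
Superposition: y = Σ y_i = 1044/78125 m ≈ 0.013363 m

y(12/5) = 1044/78125 m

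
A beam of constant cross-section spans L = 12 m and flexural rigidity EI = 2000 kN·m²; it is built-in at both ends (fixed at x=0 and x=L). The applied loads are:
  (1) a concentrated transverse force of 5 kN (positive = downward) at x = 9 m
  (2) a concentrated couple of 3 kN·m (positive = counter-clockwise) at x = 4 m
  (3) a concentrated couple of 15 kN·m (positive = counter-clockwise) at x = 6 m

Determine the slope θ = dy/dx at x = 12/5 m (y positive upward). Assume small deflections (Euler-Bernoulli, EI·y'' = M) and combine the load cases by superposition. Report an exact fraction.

Load 1 — point force P=5 kN at a=9 m (b=L-a=3):
  θ_1 = -Pb²x(2aL-(3a+b)x)/(2L³EI)  [x≤a] = -5·3²·(12/5)·(2·9·12-(3·9+3)·(12/5))/(2·12³·2000) = -9/4000 rad
Load 2 — applied couple M₀=3 kN·m at a=4 m (b=L-a=8):
  θ_2 = (R_Ax²/2 - M_Ax)/EI  [x≤a] with R_A=1/3, M_A=0 = ((1/3)·(12/5)²/2 - 0·(12/5))/2000 = 3/6250 rad
Load 3 — applied couple M₀=15 kN·m at a=6 m (b=L-a=6):
  θ_3 = (R_Ax²/2 - M_Ax)/EI  [x≤a] with R_A=15/8, M_A=15/4 = ((15/8)·(12/5)²/2 - (15/4)·(12/5))/2000 = -9/5000 rad
Superposition: θ = Σ θ_i = -357/100000 rad ≈ -0.003570 rad

θ(12/5) = -357/100000 rad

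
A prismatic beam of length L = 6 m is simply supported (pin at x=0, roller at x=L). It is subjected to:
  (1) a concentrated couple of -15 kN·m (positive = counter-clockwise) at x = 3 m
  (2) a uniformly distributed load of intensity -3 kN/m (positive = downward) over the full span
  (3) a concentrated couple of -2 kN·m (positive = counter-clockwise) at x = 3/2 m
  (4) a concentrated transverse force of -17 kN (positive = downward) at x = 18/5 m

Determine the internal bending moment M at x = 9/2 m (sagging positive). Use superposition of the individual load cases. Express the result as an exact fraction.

M(9/2) = -847/40 kN·m

Load 1 — applied couple M₀=-15 kN·m at a=3 m (b=L-a=3):
  M_1 = M₀x/L - M₀  [x>a] = (-15)·(9/2)/6 - (-15) = 15/4 kN·m
Load 2 — uniform load w=-3 kN/m over full span:
  M_2 = wx(L-x)/2 = (-3)·(9/2)·(6-(9/2))/2 = -81/8 kN·m
Load 3 — applied couple M₀=-2 kN·m at a=3/2 m (b=L-a=9/2):
  M_3 = M₀x/L - M₀  [x>a] = (-2)·(9/2)/6 - (-2) = 1/2 kN·m
Load 4 — point force P=-17 kN at a=18/5 m (b=L-a=12/5):
  M_4 = Pa(L-x)/L  [x>a] = (-17)·(18/5)·(6-(9/2))/6 = -153/10 kN·m
Superposition: M = Σ M_i = -847/40 kN·m ≈ -21.175000 kN·m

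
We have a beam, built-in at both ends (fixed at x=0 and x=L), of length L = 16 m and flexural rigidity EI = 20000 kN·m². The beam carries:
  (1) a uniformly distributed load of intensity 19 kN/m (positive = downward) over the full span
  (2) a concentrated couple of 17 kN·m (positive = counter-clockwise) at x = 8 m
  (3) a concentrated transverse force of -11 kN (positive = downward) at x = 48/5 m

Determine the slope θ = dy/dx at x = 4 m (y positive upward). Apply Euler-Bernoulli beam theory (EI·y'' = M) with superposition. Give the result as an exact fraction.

Load 1 — uniform load w=19 kN/m over full span:
  θ_1 = -wx(L-x)(L-2x)/(12EI) = -19·4·(16-4)·(16-2·4)/(12·20000) = -19/625 rad
Load 2 — applied couple M₀=17 kN·m at a=8 m (b=L-a=8):
  θ_2 = (R_Ax²/2 - M_Ax)/EI  [x≤a] with R_A=51/32, M_A=17/4 = ((51/32)·4²/2 - (17/4)·4)/20000 = -17/80000 rad
Load 3 — point force P=-11 kN at a=48/5 m (b=L-a=32/5):
  θ_3 = -Pb²x(2aL-(3a+b)x)/(2L³EI)  [x≤a] = -(-11)·(32/5)²·4·(2·(48/5)·16-(3·(48/5)+(32/5))·4)/(2·16³·20000) = 143/78125 rad
Superposition: θ = Σ θ_i = -287821/10000000 rad ≈ -0.028782 rad

θ(4) = -287821/10000000 rad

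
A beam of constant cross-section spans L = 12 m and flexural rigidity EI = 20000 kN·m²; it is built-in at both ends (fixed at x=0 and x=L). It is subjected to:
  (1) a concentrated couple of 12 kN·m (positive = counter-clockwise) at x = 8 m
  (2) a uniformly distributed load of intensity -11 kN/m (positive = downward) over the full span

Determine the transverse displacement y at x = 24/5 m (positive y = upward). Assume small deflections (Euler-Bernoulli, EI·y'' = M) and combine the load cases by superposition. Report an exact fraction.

Load 1 — applied couple M₀=12 kN·m at a=8 m (b=L-a=4):
  y_1 = (R_Ax³/6 - M_Ax²/2)/EI  [x≤a] with R_A=4/3, M_A=4 = ((4/3)·(24/5)³/6 - 4·(24/5)²/2)/20000 = -84/78125 m
Load 2 — uniform load w=-11 kN/m over full span:
  y_2 = -wx²(L-x)²/(24EI) = -(-11)·(24/5)²·(12-(24/5))²/(24·20000) = 10692/390625 m
Superposition: y = Σ y_i = 10272/390625 m ≈ 0.026296 m

y(24/5) = 10272/390625 m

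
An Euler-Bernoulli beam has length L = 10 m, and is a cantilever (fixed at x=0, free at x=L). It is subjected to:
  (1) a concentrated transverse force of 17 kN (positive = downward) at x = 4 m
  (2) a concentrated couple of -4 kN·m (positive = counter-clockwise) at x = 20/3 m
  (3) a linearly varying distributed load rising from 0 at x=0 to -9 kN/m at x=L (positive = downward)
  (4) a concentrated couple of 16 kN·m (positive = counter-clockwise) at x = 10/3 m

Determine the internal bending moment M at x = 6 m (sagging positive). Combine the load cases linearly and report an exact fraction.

Load 1 — point force P=17 kN at a=4 m (b=L-a=6):
  M_1 = 0  [x>a] = 0 kN·m
Load 2 — applied couple M₀=-4 kN·m at a=20/3 m (b=L-a=10/3):
  M_2 = M₀  [x≤a] = (-4) = -4 kN·m
Load 3 — triangular load w₀=-9 kN/m (0→w₀ over full span):
  M_3 = w₀Lx/2 - w₀L²/3 - w₀x³/(6L) = (-9)·10·6/2 - (-9)·10²/3 - (-9)·6³/(6·10) = 312/5 kN·m
Load 4 — applied couple M₀=16 kN·m at a=10/3 m (b=L-a=20/3):
  M_4 = 0  [x>a] = 0 kN·m
Superposition: M = Σ M_i = 292/5 kN·m ≈ 58.400000 kN·m

M(6) = 292/5 kN·m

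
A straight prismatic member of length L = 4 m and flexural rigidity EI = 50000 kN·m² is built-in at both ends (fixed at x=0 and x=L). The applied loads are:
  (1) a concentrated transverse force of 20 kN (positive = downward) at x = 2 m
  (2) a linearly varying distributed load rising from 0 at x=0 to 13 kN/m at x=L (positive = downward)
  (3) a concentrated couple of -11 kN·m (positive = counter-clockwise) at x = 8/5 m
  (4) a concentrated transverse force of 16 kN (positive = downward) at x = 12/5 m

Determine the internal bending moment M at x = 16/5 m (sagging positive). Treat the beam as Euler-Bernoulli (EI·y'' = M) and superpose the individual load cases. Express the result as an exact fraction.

Load 1 — point force P=20 kN at a=2 m (b=L-a=2):
  M_1 = Pa²(a+3b)(L-x)/L³ - Pa²b/L²  [x>a] = 20·2²·(2+3·2)·(4-(16/5))/4³ - 20·2²·2/4² = -2 kN·m
Load 2 — triangular load w₀=13 kN/m (0→w₀ over full span):
  M_2 = 3w₀Lx/20 - w₀L²/30 - w₀x³/(6L) = 3·13·4·(16/5)/20 - 13·4²/30 - 13·(16/5)³/(6·4) = 104/375 kN·m
Load 3 — applied couple M₀=-11 kN·m at a=8/5 m (b=L-a=12/5):
  M_3 = R_Ax - M_A - M₀  [x>a] with R_A=-99/25, M_A=-33/25 = (-99/25)·(16/5) - (-33/25) - (-11) = -44/125 kN·m
Load 4 — point force P=16 kN at a=12/5 m (b=L-a=8/5):
  M_4 = Pa²(a+3b)(L-x)/L³ - Pa²b/L²  [x>a] = 16·(12/5)²·((12/5)+3·(8/5))·(4-(16/5))/4³ - 16·(12/5)²·(8/5)/4² = -576/625 kN·m
Superposition: M = Σ M_i = -5618/1875 kN·m ≈ -2.996267 kN·m

M(16/5) = -5618/1875 kN·m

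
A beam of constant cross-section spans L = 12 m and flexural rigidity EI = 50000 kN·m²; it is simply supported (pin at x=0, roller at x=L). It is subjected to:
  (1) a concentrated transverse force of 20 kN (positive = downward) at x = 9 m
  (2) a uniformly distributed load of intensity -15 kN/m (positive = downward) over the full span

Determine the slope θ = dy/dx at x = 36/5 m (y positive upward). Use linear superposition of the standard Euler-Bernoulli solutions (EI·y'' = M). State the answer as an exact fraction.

θ(36/5) = -15129/2500000 rad

Load 1 — point force P=20 kN at a=9 m (b=L-a=3):
  θ_1 = -Pb(L²-b²-3x²)/(6LEI)  [x≤a] = -20·3·(12²-3²-3·(36/5)²)/(6·12·50000) = 171/500000 rad
Load 2 — uniform load w=-15 kN/m over full span:
  θ_2 = -w(L³-6Lx²+4x³)/(24EI) = -(-15)·(12³-6·12·(36/5)²+4·(36/5)³)/(24·50000) = -999/156250 rad
Superposition: θ = Σ θ_i = -15129/2500000 rad ≈ -0.006052 rad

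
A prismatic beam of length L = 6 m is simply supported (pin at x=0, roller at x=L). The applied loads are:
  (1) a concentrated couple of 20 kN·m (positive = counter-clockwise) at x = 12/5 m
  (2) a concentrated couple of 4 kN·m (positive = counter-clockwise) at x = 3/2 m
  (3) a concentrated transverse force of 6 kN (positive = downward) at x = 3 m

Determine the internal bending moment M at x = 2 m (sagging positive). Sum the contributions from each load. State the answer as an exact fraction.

M(2) = 10 kN·m

Load 1 — applied couple M₀=20 kN·m at a=12/5 m (b=L-a=18/5):
  M_1 = M₀x/L  [x≤a] = 20·2/6 = 20/3 kN·m
Load 2 — applied couple M₀=4 kN·m at a=3/2 m (b=L-a=9/2):
  M_2 = M₀x/L - M₀  [x>a] = 4·2/6 - 4 = -8/3 kN·m
Load 3 — point force P=6 kN at a=3 m (b=L-a=3):
  M_3 = Pbx/L  [x≤a] = 6·3·2/6 = 6 kN·m
Superposition: M = Σ M_i = 10 kN·m ≈ 10.000000 kN·m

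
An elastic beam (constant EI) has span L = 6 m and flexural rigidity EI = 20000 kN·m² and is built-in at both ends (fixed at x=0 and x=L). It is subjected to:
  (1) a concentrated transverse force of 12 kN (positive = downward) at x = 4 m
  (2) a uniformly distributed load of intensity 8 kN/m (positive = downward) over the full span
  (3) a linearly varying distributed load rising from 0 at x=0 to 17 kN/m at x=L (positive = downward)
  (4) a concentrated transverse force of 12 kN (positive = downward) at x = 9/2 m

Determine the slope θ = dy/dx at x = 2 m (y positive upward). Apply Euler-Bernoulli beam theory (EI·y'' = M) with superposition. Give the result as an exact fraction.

Load 1 — point force P=12 kN at a=4 m (b=L-a=2):
  θ_1 = -Pb²x(2aL-(3a+b)x)/(2L³EI)  [x≤a] = -12·2²·2·(2·4·6-(3·4+2)·2)/(2·6³·20000) = -1/4500 rad
Load 2 — uniform load w=8 kN/m over full span:
  θ_2 = -wx(L-x)(L-2x)/(12EI) = -8·2·(6-2)·(6-2·2)/(12·20000) = -1/1875 rad
Load 3 — triangular load w₀=17 kN/m (0→w₀ over full span):
  θ_3 = -w₀(2x(L-x)(L-2x)(x+2L)+x²(L-x)²)/(120LEI) = -17·(2·2·(6-2)·(6-2·2)·(2+2·6)+2²·(6-2)²)/(120·6·20000) = -17/28125 rad
Load 4 — point force P=12 kN at a=9/2 m (b=L-a=3/2):
  θ_4 = -Pb²x(2aL-(3a+b)x)/(2L³EI)  [x≤a] = -12·(3/2)²·2·(2·(9/2)·6-(3·(9/2)+(3/2))·2)/(2·6³·20000) = -3/20000 rad
Superposition: θ = Σ θ_i = -151/100000 rad ≈ -0.001510 rad

θ(2) = -151/100000 rad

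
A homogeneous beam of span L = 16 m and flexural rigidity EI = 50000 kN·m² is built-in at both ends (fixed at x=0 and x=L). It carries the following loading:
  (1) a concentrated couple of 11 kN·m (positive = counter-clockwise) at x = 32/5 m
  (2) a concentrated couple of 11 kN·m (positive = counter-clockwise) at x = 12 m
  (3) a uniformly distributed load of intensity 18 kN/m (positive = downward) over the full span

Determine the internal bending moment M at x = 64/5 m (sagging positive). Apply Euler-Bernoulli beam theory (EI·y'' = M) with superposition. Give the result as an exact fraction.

M(64/5) = -39091/2000 kN·m

Load 1 — applied couple M₀=11 kN·m at a=32/5 m (b=L-a=48/5):
  M_1 = R_Ax - M_A - M₀  [x>a] with R_A=99/100, M_A=33/25 = (99/100)·(64/5) - (33/25) - 11 = 44/125 kN·m
Load 2 — applied couple M₀=11 kN·m at a=12 m (b=L-a=4):
  M_2 = R_Ax - M_A - M₀  [x>a] with R_A=99/128, M_A=55/16 = (99/128)·(64/5) - (55/16) - 11 = -363/80 kN·m
Load 3 — uniform load w=18 kN/m over full span:
  M_3 = wLx/2 - wL²/12 - wx²/2 = 18·16·(64/5)/2 - 18·16²/12 - 18·(64/5)²/2 = -384/25 kN·m
Superposition: M = Σ M_i = -39091/2000 kN·m ≈ -19.545500 kN·m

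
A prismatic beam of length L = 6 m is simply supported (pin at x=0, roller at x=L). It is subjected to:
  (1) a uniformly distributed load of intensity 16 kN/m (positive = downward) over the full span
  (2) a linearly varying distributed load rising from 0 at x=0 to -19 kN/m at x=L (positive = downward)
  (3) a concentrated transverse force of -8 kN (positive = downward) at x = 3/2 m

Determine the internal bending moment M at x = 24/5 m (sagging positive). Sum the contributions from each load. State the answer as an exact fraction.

Load 1 — uniform load w=16 kN/m over full span:
  M_1 = wx(L-x)/2 = 16·(24/5)·(6-(24/5))/2 = 1152/25 kN·m
Load 2 — triangular load w₀=-19 kN/m (0→w₀ over full span):
  M_2 = w₀Lx/6 - w₀x³/(6L) = (-19)·6·(24/5)/6 - (-19)·(24/5)³/(6·6) = -4104/125 kN·m
Load 3 — point force P=-8 kN at a=3/2 m (b=L-a=9/2):
  M_3 = Pa(L-x)/L  [x>a] = (-8)·(3/2)·(6-(24/5))/6 = -12/5 kN·m
Superposition: M = Σ M_i = 1356/125 kN·m ≈ 10.848000 kN·m

M(24/5) = 1356/125 kN·m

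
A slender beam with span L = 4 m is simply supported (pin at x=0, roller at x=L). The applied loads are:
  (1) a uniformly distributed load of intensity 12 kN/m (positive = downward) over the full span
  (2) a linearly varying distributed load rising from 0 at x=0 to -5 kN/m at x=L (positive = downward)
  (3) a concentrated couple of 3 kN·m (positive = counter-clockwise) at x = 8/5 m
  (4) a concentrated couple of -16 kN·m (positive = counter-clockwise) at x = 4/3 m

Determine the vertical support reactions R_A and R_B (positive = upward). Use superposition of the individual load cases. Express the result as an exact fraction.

R_A = 209/12 kN, R_B = 247/12 kN

Load 1 — uniform load w=12 kN/m over full span:
  R_A = wL/2 = 12·4/2 = 24 kN
  R_B = wL/2 = 12·4/2 = 24 kN
Load 2 — triangular load w₀=-5 kN/m (0→w₀ over full span):
  R_A = w₀L/6 = (-5)·4/6 = -10/3 kN
  R_B = w₀L/3 = (-5)·4/3 = -20/3 kN
Load 3 — applied couple M₀=3 kN·m at a=8/5 m (b=L-a=12/5):
  R_A = M₀/L = 3/4 kN
  R_B = -M₀/L = -3/4 kN
Load 4 — applied couple M₀=-16 kN·m at a=4/3 m (b=L-a=8/3):
  R_A = M₀/L = (-16)/4 = -4 kN
  R_B = -M₀/L = -(-16)/4 = 4 kN
Superposition: R_A = 209/12 kN, R_B = 247/12 kN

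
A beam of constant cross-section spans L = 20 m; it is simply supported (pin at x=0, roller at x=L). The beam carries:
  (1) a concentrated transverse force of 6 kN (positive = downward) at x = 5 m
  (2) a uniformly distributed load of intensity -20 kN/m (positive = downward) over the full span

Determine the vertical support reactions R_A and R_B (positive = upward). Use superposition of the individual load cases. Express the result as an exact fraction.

R_A = -391/2 kN, R_B = -397/2 kN

Load 1 — point force P=6 kN at a=5 m (b=L-a=15):
  R_A = Pb/L = 6·15/20 = 9/2 kN
  R_B = Pa/L = 6·5/20 = 3/2 kN
Load 2 — uniform load w=-20 kN/m over full span:
  R_A = wL/2 = (-20)·20/2 = -200 kN
  R_B = wL/2 = (-20)·20/2 = -200 kN
Superposition: R_A = -391/2 kN, R_B = -397/2 kN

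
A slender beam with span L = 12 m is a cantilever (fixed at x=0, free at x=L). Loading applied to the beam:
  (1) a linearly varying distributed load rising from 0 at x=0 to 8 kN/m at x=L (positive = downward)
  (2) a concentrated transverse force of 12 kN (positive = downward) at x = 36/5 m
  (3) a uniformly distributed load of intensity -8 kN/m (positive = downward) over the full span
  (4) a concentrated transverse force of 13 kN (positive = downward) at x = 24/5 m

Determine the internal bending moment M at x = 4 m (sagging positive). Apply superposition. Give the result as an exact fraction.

Load 1 — triangular load w₀=8 kN/m (0→w₀ over full span):
  M_1 = w₀Lx/2 - w₀L²/3 - w₀x³/(6L) = 8·12·4/2 - 8·12²/3 - 8·4³/(6·12) = -1792/9 kN·m
Load 2 — point force P=12 kN at a=36/5 m (b=L-a=24/5):
  M_2 = -P(a-x)  [x≤a] = -12·((36/5)-4) = -192/5 kN·m
Load 3 — uniform load w=-8 kN/m over full span:
  M_3 = -w(L-x)²/2 = -(-8)·(12-4)²/2 = 256 kN·m
Load 4 — point force P=13 kN at a=24/5 m (b=L-a=36/5):
  M_4 = -P(a-x)  [x≤a] = -13·((24/5)-4) = -52/5 kN·m
Superposition: M = Σ M_i = 364/45 kN·m ≈ 8.088889 kN·m

M(4) = 364/45 kN·m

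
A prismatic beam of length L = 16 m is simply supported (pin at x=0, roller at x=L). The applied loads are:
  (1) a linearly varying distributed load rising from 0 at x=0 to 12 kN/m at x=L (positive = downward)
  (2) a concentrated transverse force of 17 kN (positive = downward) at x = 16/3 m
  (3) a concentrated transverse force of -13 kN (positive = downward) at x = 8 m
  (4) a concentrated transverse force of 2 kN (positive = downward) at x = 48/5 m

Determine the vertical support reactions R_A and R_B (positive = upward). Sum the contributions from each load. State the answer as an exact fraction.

Load 1 — triangular load w₀=12 kN/m (0→w₀ over full span):
  R_A = w₀L/6 = 12·16/6 = 32 kN
  R_B = w₀L/3 = 12·16/3 = 64 kN
Load 2 — point force P=17 kN at a=16/3 m (b=L-a=32/3):
  R_A = Pb/L = 17·(32/3)/16 = 34/3 kN
  R_B = Pa/L = 17·(16/3)/16 = 17/3 kN
Load 3 — point force P=-13 kN at a=8 m (b=L-a=8):
  R_A = Pb/L = (-13)·8/16 = -13/2 kN
  R_B = Pa/L = (-13)·8/16 = -13/2 kN
Load 4 — point force P=2 kN at a=48/5 m (b=L-a=32/5):
  R_A = Pb/L = 2·(32/5)/16 = 4/5 kN
  R_B = Pa/L = 2·(48/5)/16 = 6/5 kN
Superposition: R_A = 1129/30 kN, R_B = 1931/30 kN

R_A = 1129/30 kN, R_B = 1931/30 kN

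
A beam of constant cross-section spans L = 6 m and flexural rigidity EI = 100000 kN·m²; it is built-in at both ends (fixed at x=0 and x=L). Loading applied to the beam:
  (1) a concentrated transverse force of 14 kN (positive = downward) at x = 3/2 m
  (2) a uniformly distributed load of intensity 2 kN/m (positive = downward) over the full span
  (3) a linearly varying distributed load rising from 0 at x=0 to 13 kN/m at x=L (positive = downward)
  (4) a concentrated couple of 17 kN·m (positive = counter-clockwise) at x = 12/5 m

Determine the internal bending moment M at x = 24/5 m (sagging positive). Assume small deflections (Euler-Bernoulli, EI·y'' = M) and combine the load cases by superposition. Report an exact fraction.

M(24/5) = -769/2000 kN·m

Load 1 — point force P=14 kN at a=3/2 m (b=L-a=9/2):
  M_1 = Pa²(a+3b)(L-x)/L³ - Pa²b/L²  [x>a] = 14·(3/2)²·((3/2)+3·(9/2))·(6-(24/5))/6³ - 14·(3/2)²·(9/2)/6² = -21/16 kN·m
Load 2 — uniform load w=2 kN/m over full span:
  M_2 = wLx/2 - wL²/12 - wx²/2 = 2·6·(24/5)/2 - 2·6²/12 - 2·(24/5)²/2 = -6/25 kN·m
Load 3 — triangular load w₀=13 kN/m (0→w₀ over full span):
  M_3 = 3w₀Lx/20 - w₀L²/30 - w₀x³/(6L) = 3·13·6·(24/5)/20 - 13·6²/30 - 13·(24/5)³/(6·6) = 78/125 kN·m
Load 4 — applied couple M₀=17 kN·m at a=12/5 m (b=L-a=18/5):
  M_4 = R_Ax - M_A - M₀  [x>a] with R_A=102/25, M_A=51/25 = (102/25)·(24/5) - (51/25) - 17 = 68/125 kN·m
Superposition: M = Σ M_i = -769/2000 kN·m ≈ -0.384500 kN·m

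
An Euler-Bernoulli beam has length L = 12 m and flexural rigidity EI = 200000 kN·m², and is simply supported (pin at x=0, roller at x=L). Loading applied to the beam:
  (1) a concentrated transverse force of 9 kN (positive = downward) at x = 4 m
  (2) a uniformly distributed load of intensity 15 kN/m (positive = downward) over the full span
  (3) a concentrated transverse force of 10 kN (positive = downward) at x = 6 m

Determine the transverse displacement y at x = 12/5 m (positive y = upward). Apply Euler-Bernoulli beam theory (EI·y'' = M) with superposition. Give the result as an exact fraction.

y(12/5) = -43563/3125000 m

Load 1 — point force P=9 kN at a=4 m (b=L-a=8):
  y_1 = -Pbx(L²-b²-x²)/(6LEI)  [x≤a] = -9·8·(12/5)·(12²-8²-(12/5)²)/(6·12·200000) = -348/390625 m
Load 2 — uniform load w=15 kN/m over full span:
  y_2 = -wx(L³-2Lx²+x³)/(24EI) = -15·(12/5)·(12³-2·12·(12/5)²+(12/5)³)/(24·200000) = -4698/390625 m
Load 3 — point force P=10 kN at a=6 m (b=L-a=6):
  y_3 = -Pbx(L²-b²-x²)/(6LEI)  [x≤a] = -10·6·(12/5)·(12²-6²-(12/5)²)/(6·12·200000) = -639/625000 m
Superposition: y = Σ y_i = -43563/3125000 m ≈ -0.013940 m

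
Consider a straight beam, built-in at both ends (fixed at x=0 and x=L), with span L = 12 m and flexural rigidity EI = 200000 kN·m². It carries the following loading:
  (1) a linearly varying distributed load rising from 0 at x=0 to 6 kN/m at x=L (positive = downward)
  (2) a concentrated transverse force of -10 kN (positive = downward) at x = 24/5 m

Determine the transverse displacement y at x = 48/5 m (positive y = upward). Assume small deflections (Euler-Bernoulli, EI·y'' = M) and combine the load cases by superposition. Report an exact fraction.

Load 1 — triangular load w₀=6 kN/m (0→w₀ over full span):
  y_1 = -w₀x²(L-x)²(x+2L)/(120LEI) = -6·(48/5)²·(12-(48/5))²·((48/5)+2·12)/(120·12·200000) = -18144/48828125 m
Load 2 — point force P=-10 kN at a=24/5 m (b=L-a=36/5):
  y_2 = -Pa²(L-x)²(3bL-(3b+a)(L-x))/(6L³EI)  [x>a] = -(-10)·(24/5)²·(12-(48/5))²·(3·(36/5)·12-(3·(36/5)+(24/5))·(12-(48/5)))/(6·12³·200000) = 1224/9765625 m
Superposition: y = Σ y_i = -12024/48828125 m ≈ -0.000246 m

y(48/5) = -12024/48828125 m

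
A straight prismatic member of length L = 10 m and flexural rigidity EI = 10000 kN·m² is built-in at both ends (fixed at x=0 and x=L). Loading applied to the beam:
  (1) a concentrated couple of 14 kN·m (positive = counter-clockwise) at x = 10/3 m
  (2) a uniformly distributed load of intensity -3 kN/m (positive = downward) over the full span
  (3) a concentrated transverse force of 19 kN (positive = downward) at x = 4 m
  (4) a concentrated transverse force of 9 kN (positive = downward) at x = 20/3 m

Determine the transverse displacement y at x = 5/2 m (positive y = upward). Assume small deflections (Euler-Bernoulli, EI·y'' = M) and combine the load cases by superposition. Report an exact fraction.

y(5/2) = -1489/768000 m

Load 1 — applied couple M₀=14 kN·m at a=10/3 m (b=L-a=20/3):
  y_1 = (R_Ax³/6 - M_Ax²/2)/EI  [x≤a] with R_A=28/15, M_A=0 = ((28/15)·(5/2)³/6 - 0·(5/2)²/2)/10000 = 7/14400 m
Load 2 — uniform load w=-3 kN/m over full span:
  y_2 = -wx²(L-x)²/(24EI) = -(-3)·(5/2)²·(10-(5/2))²/(24·10000) = 9/2048 m
Load 3 — point force P=19 kN at a=4 m (b=L-a=6):
  y_3 = -Pb²x²(3aL-(3a+b)x)/(6L³EI)  [x≤a] = -19·6²·(5/2)²·(3·4·10-(3·4+6)·(5/2))/(6·10³·10000) = -171/32000 m
Load 4 — point force P=9 kN at a=20/3 m (b=L-a=10/3):
  y_4 = -Pb²x²(3aL-(3a+b)x)/(6L³EI)  [x≤a] = -9·(10/3)²·(5/2)²·(3·(20/3)·10-(3·(20/3)+(10/3))·(5/2))/(6·10³·10000) = -17/11520 m
Superposition: y = Σ y_i = -1489/768000 m ≈ -0.001939 m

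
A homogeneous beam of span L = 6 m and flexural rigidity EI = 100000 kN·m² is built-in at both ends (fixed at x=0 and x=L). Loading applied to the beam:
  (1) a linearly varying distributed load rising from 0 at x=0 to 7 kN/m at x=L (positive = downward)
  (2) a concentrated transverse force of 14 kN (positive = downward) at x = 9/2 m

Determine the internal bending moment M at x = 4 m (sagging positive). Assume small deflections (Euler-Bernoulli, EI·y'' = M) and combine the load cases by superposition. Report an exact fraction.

M(4) = 6601/720 kN·m

Load 1 — triangular load w₀=7 kN/m (0→w₀ over full span):
  M_1 = 3w₀Lx/20 - w₀L²/30 - w₀x³/(6L) = 3·7·6·4/20 - 7·6²/30 - 7·4³/(6·6) = 196/45 kN·m
Load 2 — point force P=14 kN at a=9/2 m (b=L-a=3/2):
  M_2 = Pb²(3a+b)x/L³ - Pab²/L²  [x≤a] = 14·(3/2)²·(3·(9/2)+(3/2))·4/6³ - 14·(9/2)·(3/2)²/6² = 77/16 kN·m
Superposition: M = Σ M_i = 6601/720 kN·m ≈ 9.168056 kN·m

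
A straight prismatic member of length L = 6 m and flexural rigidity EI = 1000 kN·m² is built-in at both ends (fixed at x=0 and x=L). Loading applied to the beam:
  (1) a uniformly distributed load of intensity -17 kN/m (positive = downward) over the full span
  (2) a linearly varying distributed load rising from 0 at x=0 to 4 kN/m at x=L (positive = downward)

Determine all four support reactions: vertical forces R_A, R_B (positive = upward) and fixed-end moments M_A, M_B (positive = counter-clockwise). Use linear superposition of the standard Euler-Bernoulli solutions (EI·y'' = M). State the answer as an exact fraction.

R_A = -237/5 kN, M_A = -231/5 kN·m, R_B = -213/5 kN, M_B = 219/5 kN·m

Load 1 — uniform load w=-17 kN/m over full span:
  R_A = wL/2 = (-17)·6/2 = -51 kN
  M_A = wL²/12 = (-17)·6²/12 = -51 kN·m
  R_B = wL/2 = (-17)·6/2 = -51 kN
  M_B = -wL²/12 = -(-17)·6²/12 = 51 kN·m
Load 2 — triangular load w₀=4 kN/m (0→w₀ over full span):
  R_A = 3w₀L/20 = 3·4·6/20 = 18/5 kN
  M_A = w₀L²/30 = 4·6²/30 = 24/5 kN·m
  R_B = 7w₀L/20 = 7·4·6/20 = 42/5 kN
  M_B = -w₀L²/20 = -4·6²/20 = -36/5 kN·m
Superposition: R_A = -237/5 kN, M_A = -231/5 kN·m, R_B = -213/5 kN, M_B = 219/5 kN·m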